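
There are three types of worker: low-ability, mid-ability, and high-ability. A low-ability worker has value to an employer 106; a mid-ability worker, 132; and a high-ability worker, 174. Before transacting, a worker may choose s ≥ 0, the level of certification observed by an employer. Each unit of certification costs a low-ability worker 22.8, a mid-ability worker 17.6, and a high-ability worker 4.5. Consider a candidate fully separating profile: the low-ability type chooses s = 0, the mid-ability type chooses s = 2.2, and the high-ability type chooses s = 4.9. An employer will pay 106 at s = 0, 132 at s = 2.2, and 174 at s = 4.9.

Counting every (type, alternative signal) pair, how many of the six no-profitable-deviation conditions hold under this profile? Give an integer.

5

Mid-ability (own payoff 132 − 17.6×2.2 = 93.28): to s=0 gives 106 → profitable ✗; to s=4.9 gives 174 − 17.6×4.9 = 87.76 → no gain ✓.
High-ability (own payoff 174 − 4.5×4.9 = 151.95): to s=0 gives 106 → no gain ✓; to s=2.2 gives 132 − 4.5×2.2 = 122.1 → no gain ✓.
Low-ability (own payoff 106): to s=2.2 gives 132 − 22.8×2.2 = 81.84 → no gain ✓; to s=4.9 gives 174 − 22.8×4.9 = 62.28 → no gain ✓.
5 of the 6 constraints hold; not an equilibrium.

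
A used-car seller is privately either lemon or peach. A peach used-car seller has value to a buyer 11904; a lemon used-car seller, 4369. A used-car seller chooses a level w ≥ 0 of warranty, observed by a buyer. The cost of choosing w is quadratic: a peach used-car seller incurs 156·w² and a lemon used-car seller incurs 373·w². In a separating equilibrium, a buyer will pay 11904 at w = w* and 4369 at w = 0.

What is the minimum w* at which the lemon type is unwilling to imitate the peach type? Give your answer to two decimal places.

4.49

The lemon type at w = 0 receives 4369; imitating at w* yields 11904 − 373·w*².
Indifference: 4369 = 11904 − 373·w*², so w*² = (11904 − 4369) / 373 ≈ 20.2011.
w* = √20.2011 ≈ 4.49.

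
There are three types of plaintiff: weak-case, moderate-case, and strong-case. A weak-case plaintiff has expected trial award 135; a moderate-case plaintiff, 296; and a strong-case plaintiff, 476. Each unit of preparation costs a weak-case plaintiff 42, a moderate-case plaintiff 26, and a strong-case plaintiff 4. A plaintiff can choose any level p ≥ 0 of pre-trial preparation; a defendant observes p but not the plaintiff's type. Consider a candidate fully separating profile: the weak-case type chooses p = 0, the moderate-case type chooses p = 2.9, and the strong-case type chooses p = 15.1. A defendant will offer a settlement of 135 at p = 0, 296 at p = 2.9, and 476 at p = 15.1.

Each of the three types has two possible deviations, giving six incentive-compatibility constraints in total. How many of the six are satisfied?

5

Moderate-case (own payoff 296 − 26×2.9 = 220.6): to p=0 gives 135 → no gain ✓; to p=15.1 gives 476 − 26×15.1 = 83.4 → no gain ✓.
Weak-case (own payoff 135): to p=2.9 gives 296 − 42×2.9 = 174.2 → profitable ✗; to p=15.1 gives 476 − 42×15.1 = -158.2 → no gain ✓.
Strong-case (own payoff 476 − 4×15.1 = 415.6): to p=0 gives 135 → no gain ✓; to p=2.9 gives 296 − 4×2.9 = 284.4 → no gain ✓.
5 of the 6 constraints hold; not an equilibrium.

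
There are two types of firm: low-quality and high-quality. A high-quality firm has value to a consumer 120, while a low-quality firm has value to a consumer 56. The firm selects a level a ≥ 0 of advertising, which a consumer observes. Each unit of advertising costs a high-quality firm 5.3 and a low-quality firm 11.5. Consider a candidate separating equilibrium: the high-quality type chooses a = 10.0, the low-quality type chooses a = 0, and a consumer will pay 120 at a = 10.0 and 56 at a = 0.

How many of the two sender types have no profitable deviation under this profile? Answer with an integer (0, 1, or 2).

2

High-quality type: signal → 120 − 5.3 × 10.0 = 67; deviate to 0 → 56. IC holds (67 ≥ 56).
Low-quality type: stay at 0 → 56; mimic → 120 − 11.5 × 10.0 = 5. IC holds (56 ≥ 5).
2 of 2 constraints hold, so this is a separating equilibrium.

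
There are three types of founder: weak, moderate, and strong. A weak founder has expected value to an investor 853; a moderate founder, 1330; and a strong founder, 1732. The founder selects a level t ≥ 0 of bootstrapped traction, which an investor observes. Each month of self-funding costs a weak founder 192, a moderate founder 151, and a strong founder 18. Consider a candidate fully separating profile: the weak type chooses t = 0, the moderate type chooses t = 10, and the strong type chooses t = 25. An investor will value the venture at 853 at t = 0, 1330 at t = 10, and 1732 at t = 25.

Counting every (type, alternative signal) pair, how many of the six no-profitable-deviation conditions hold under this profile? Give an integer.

Weak (own payoff 853): to t=10 gives 1330 − 192×10 = -590 → no gain ✓; to t=25 gives 1732 − 192×25 = -3068 → no gain ✓.
Moderate (own payoff 1330 − 151×10 = -180): to t=0 gives 853 → profitable ✗; to t=25 gives 1732 − 151×25 = -2043 → no gain ✓.
Strong (own payoff 1732 − 18×25 = 1282): to t=0 gives 853 → no gain ✓; to t=10 gives 1330 − 18×10 = 1150 → no gain ✓.
5 of the 6 constraints hold; not an equilibrium.

5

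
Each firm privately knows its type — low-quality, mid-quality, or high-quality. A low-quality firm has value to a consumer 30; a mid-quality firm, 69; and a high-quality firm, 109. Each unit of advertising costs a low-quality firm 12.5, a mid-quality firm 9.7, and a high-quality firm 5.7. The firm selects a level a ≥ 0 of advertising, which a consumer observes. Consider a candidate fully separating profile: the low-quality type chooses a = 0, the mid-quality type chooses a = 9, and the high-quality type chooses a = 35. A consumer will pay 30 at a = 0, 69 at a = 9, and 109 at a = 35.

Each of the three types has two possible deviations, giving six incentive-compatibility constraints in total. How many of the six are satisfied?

3

Mid-quality (own payoff 69 − 9.7×9 = -18.3): to a=0 gives 30 → profitable ✗; to a=35 gives 109 − 9.7×35 = -230.5 → no gain ✓.
High-quality (own payoff 109 − 5.7×35 = -90.5): to a=0 gives 30 → profitable ✗; to a=9 gives 69 − 5.7×9 = 17.7 → profitable ✗.
Low-quality (own payoff 30): to a=9 gives 69 − 12.5×9 = -43.5 → no gain ✓; to a=35 gives 109 − 12.5×35 = -328.5 → no gain ✓.
3 of the 6 constraints hold; not an equilibrium.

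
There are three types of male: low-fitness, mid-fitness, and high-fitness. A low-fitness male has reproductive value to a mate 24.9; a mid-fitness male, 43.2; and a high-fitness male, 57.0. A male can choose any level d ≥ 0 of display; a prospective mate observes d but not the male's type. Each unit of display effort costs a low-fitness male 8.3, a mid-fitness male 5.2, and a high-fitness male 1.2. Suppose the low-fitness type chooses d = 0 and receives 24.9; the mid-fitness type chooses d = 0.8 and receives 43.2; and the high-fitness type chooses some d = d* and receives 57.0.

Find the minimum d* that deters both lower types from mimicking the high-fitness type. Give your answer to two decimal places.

Mid-fitness type (on-path payoff 43.2 − 5.2×0.8 = 39.04) won't mimic when 39.04 ≥ 57.0 − 5.2·d*, i.e. d* ≥ 3.45.
Low-fitness type (on-path payoff 24.9) won't mimic when 24.9 ≥ 57.0 − 8.3·d*, i.e. d* ≥ 3.87.
Both must hold, so d* = max(3.87, 3.45) = 3.87. The low-fitness type's constraint binds.

3.87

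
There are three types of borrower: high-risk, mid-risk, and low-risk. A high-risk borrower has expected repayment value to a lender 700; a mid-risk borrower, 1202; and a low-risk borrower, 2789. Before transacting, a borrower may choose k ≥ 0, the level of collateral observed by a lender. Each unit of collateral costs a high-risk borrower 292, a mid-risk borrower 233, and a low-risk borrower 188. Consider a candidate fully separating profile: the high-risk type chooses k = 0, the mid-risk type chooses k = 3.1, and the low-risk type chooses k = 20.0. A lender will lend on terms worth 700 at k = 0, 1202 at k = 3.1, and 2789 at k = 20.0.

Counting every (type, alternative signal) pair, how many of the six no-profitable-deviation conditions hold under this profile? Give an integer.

3

High-risk (own payoff 700): to k=3.1 gives 1202 − 292×3.1 = 296.8 → no gain ✓; to k=20.0 gives 2789 − 292×20.0 = -3051 → no gain ✓.
Low-risk (own payoff 2789 − 188×20.0 = -971): to k=0 gives 700 → profitable ✗; to k=3.1 gives 1202 − 188×3.1 = 619.2 → profitable ✗.
Mid-risk (own payoff 1202 − 233×3.1 = 479.7): to k=0 gives 700 → profitable ✗; to k=20.0 gives 2789 − 233×20.0 = -1871 → no gain ✓.
3 of the 6 constraints hold; not an equilibrium.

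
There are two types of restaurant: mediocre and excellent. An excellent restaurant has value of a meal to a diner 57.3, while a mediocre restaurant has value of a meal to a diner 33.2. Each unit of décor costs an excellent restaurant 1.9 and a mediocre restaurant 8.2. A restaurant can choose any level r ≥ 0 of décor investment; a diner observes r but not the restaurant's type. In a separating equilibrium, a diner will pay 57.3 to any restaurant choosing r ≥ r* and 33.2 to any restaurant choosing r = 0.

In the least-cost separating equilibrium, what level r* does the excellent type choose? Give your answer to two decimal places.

2.94

A mediocre restaurant choosing r = 0 receives 33.2.
Imitating at r* instead would pay 57.3 at cost 8.2·r*, netting 57.3 − 8.2·r*.
Indifference: 33.2 = 57.3 − 8.2·r*, so r* = (57.3 − 33.2) / 8.2 ≈ 2.94.
This is the mediocre type's binding incentive-compatibility constraint; any r ≥ 2.94 sustains separation on that side.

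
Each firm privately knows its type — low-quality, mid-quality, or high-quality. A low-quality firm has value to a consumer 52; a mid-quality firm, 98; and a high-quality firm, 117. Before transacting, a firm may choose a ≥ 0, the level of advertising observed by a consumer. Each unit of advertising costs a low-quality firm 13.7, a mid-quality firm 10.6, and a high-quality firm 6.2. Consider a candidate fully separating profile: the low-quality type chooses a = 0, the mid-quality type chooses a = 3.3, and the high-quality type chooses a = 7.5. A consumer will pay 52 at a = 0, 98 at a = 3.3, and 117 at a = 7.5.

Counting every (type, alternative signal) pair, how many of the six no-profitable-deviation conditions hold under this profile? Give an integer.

4

Low-quality (own payoff 52): to a=3.3 gives 98 − 13.7×3.3 = 52.79 → profitable ✗; to a=7.5 gives 117 − 13.7×7.5 = 14.25 → no gain ✓.
Mid-quality (own payoff 98 − 10.6×3.3 = 63.02): to a=0 gives 52 → no gain ✓; to a=7.5 gives 117 − 10.6×7.5 = 37.5 → no gain ✓.
High-quality (own payoff 117 − 6.2×7.5 = 70.5): to a=0 gives 52 → no gain ✓; to a=3.3 gives 98 − 6.2×3.3 = 77.54 → profitable ✗.
4 of the 6 constraints hold; not an equilibrium.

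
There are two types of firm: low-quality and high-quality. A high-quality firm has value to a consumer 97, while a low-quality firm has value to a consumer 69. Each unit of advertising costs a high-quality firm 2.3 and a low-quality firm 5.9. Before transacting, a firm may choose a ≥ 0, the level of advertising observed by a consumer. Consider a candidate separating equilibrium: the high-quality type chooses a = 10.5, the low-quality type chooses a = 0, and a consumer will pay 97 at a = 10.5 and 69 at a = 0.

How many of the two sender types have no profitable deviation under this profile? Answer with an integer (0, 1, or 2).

High-quality type: signal → 97 − 2.3 × 10.5 = 72.85; deviate to 0 → 69. IC holds (72.85 ≥ 69).
Low-quality type: stay at 0 → 69; mimic → 97 − 5.9 × 10.5 = 35.05. IC holds (69 ≥ 35.05).
2 of 2 constraints hold, so this is a separating equilibrium.

2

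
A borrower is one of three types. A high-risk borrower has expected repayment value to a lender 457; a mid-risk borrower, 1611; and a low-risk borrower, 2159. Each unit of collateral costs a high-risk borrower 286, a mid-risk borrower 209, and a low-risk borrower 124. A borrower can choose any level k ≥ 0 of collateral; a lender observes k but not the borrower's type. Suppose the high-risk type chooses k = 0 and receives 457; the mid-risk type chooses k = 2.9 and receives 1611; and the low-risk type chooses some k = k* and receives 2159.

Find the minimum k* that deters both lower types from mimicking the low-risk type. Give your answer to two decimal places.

5.95

Mid-risk type (on-path payoff 1611 − 209×2.9 = 1004.9) won't mimic when 1004.9 ≥ 2159 − 209·k*, i.e. k* ≥ 5.52.
High-risk type (on-path payoff 457) won't mimic when 457 ≥ 2159 − 286·k*, i.e. k* ≥ 5.95.
Both must hold, so k* = max(5.95, 5.52) = 5.95. The high-risk type's constraint binds.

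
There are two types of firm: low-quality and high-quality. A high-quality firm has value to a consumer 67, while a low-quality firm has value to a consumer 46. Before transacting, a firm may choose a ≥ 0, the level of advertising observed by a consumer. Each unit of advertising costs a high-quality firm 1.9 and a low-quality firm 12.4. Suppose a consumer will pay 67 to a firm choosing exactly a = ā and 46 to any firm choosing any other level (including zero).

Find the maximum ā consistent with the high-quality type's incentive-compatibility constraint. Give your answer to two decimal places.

11.05

Choosing ā yields the high-quality type 67 − 1.9·ā; choosing zero yields 46.
The high-quality type is indifferent at 67 − 1.9·ā = 46, i.e. ā = (67 − 46) / 1.9 ≈ 11.05.
For any ā above 11.05 the high-quality type would rather pool at zero, so separation collapses.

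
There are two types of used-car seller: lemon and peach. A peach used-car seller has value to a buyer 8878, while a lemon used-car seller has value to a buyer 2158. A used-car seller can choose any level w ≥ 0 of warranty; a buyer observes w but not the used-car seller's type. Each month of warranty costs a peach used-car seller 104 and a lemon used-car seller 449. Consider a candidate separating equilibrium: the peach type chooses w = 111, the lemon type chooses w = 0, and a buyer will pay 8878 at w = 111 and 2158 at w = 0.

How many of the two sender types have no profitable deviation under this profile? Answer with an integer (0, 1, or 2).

1

Lemon type: stay at 0 → 2158; mimic → 8878 − 449 × 111 = -40961. IC holds (2158 ≥ -40961).
Peach type: signal → 8878 − 104 × 111 = -2666; deviate to 0 → 2158. IC fails (-2666 < 2158).
1 of 2 constraints hold, so this profile is not an equilibrium.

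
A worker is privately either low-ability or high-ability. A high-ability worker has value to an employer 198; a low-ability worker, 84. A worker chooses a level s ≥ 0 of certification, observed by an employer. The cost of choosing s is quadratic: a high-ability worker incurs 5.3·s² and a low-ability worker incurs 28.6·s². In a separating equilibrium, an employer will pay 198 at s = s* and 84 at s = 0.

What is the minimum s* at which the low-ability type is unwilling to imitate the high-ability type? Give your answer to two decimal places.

The low-ability type at s = 0 receives 84; imitating at s* yields 198 − 28.6·s*².
Indifference: 84 = 198 − 28.6·s*², so s*² = (198 − 84) / 28.6 ≈ 3.9860.
s* = √3.9860 ≈ 2.00.

2.00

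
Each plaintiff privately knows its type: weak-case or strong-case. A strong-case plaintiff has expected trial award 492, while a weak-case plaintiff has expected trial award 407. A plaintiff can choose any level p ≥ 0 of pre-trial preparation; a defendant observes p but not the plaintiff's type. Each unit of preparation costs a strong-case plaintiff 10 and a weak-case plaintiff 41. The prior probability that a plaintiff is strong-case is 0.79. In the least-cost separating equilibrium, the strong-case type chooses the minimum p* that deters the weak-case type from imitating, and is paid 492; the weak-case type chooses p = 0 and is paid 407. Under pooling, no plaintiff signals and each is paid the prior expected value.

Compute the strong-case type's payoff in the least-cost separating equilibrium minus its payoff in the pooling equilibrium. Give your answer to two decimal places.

-2.88

Least-cost separating signal: p* solves 407 = 492 − 41·p*, so p* = (492 − 407)/41 ≈ 2.0732.
Strong-case type's separating payoff: 492 − 10 × p* = 492 − 10 × (492 − 407)/41 = 492 − 850/41 ≈ 471.2683.
Pooling payoff: 0.79 × 492 + 0.21 × 407 = 474.15.
Difference: 471.2683 − 474.15 = -2.8817, i.e. -2.88 to two decimal places.
The strong-case type would prefer the pooling outcome.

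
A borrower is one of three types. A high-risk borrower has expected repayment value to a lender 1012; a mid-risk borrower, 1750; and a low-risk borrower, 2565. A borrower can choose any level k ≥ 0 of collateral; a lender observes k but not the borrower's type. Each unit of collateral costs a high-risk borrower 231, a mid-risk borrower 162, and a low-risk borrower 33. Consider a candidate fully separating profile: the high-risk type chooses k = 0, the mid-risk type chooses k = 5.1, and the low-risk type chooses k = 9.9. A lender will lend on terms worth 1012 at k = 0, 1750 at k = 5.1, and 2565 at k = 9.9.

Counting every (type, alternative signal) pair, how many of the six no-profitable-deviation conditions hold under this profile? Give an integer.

4

Low-risk (own payoff 2565 − 33×9.9 = 2238.3): to k=0 gives 1012 → no gain ✓; to k=5.1 gives 1750 − 33×5.1 = 1581.7 → no gain ✓.
Mid-risk (own payoff 1750 − 162×5.1 = 923.8): to k=0 gives 1012 → profitable ✗; to k=9.9 gives 2565 − 162×9.9 = 961.2 → profitable ✗.
High-risk (own payoff 1012): to k=5.1 gives 1750 − 231×5.1 = 571.9 → no gain ✓; to k=9.9 gives 2565 − 231×9.9 = 278.1 → no gain ✓.
4 of the 6 constraints hold; not an equilibrium.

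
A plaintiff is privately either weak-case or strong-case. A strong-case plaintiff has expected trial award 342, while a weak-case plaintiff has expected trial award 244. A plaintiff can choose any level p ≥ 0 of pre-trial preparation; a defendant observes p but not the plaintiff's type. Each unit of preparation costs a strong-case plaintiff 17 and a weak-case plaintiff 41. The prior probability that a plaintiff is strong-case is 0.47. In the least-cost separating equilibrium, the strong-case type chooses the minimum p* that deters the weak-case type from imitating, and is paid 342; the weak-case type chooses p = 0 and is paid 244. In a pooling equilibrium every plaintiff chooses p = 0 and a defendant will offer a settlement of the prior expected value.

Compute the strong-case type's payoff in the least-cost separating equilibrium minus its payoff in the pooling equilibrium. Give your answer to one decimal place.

11.3

Least-cost separating signal: p* solves 244 = 342 − 41·p*, so p* = (342 − 244)/41 ≈ 2.3902.
Strong-case type's separating payoff: 342 − 17 × p* = 342 − 17 × (342 − 244)/41 = 342 − 1666/41 ≈ 301.366.
Pooling payoff: 0.47 × 342 + 0.53 × 244 = 290.06.
Difference: 301.366 − 290.06 = 11.306, i.e. 11.3 to one decimal place.
The strong-case type prefers to separate.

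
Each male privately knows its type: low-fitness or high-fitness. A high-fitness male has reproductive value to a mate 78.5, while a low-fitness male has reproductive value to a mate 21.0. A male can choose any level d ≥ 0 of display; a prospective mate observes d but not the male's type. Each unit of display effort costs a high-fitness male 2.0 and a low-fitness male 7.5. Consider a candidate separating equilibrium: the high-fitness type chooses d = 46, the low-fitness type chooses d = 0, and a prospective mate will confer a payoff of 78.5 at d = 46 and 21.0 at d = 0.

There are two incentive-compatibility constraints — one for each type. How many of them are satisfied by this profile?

High-fitness type: signal → 78.5 − 2.0 × 46 = -13.5; deviate to 0 → 21.0. IC fails (-13.5 < 21.0).
Low-fitness type: stay at 0 → 21.0; mimic → 78.5 − 7.5 × 46 = -266.5. IC holds (21.0 ≥ -266.5).
1 of 2 constraints hold, so this profile is not an equilibrium.

1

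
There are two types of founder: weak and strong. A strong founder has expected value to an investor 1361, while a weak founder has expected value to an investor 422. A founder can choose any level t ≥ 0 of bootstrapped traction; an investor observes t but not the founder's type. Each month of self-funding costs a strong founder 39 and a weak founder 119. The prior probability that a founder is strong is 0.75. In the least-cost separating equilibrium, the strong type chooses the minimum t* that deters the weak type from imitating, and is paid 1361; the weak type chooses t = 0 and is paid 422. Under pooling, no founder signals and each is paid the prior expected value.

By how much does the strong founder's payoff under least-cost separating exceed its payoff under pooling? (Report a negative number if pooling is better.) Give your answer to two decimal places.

Least-cost separating signal: t* solves 422 = 1361 − 119·t*, so t* = (1361 − 422)/119 ≈ 7.8908.
Strong type's separating payoff: 1361 − 39 × t* = 1361 − 39 × (1361 − 422)/119 = 1361 − 36621/119 ≈ 1053.2605.
Pooling payoff: 0.75 × 1361 + 0.25 × 422 = 1126.25.
Difference: 1053.2605 − 1126.25 = -72.9895, i.e. -72.99 to two decimal places.
The strong type would prefer the pooling outcome.

-72.99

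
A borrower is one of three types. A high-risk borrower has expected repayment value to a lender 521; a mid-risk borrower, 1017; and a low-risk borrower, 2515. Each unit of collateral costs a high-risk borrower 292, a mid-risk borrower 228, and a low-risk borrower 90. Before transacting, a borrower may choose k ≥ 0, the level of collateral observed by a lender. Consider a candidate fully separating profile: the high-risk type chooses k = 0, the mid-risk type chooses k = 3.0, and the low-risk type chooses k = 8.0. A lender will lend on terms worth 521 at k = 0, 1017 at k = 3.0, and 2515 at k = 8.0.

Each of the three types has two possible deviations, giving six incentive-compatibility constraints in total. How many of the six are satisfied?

4

High-risk (own payoff 521): to k=3.0 gives 1017 − 292×3.0 = 141 → no gain ✓; to k=8.0 gives 2515 − 292×8.0 = 179 → no gain ✓.
Mid-risk (own payoff 1017 − 228×3.0 = 333): to k=0 gives 521 → profitable ✗; to k=8.0 gives 2515 − 228×8.0 = 691 → profitable ✗.
Low-risk (own payoff 2515 − 90×8.0 = 1795): to k=0 gives 521 → no gain ✓; to k=3.0 gives 1017 − 90×3.0 = 747 → no gain ✓.
4 of the 6 constraints hold; not an equilibrium.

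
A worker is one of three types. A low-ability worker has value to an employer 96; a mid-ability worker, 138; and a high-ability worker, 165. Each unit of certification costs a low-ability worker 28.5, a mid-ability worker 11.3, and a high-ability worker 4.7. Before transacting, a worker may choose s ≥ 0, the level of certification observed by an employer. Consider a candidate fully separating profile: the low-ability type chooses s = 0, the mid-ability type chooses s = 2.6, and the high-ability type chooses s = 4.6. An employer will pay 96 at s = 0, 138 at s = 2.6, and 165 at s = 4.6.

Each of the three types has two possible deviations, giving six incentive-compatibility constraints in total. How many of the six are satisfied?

5

Mid-ability (own payoff 138 − 11.3×2.6 = 108.62): to s=0 gives 96 → no gain ✓; to s=4.6 gives 165 − 11.3×4.6 = 113.02 → profitable ✗.
Low-ability (own payoff 96): to s=2.6 gives 138 − 28.5×2.6 = 63.9 → no gain ✓; to s=4.6 gives 165 − 28.5×4.6 = 33.9 → no gain ✓.
High-ability (own payoff 165 − 4.7×4.6 = 143.38): to s=0 gives 96 → no gain ✓; to s=2.6 gives 138 − 4.7×2.6 = 125.78 → no gain ✓.
5 of the 6 constraints hold; not an equilibrium.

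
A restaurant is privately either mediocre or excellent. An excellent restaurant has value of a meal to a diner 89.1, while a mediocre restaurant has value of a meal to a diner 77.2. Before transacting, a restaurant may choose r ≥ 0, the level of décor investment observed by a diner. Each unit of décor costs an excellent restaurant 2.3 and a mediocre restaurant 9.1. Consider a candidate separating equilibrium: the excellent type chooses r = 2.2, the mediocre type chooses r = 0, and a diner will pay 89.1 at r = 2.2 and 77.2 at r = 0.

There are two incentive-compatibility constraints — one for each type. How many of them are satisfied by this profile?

Excellent type: signal → 89.1 − 2.3 × 2.2 = 84.04; deviate to 0 → 77.2. IC holds (84.04 ≥ 77.2).
Mediocre type: stay at 0 → 77.2; mimic → 89.1 − 9.1 × 2.2 = 69.08. IC holds (77.2 ≥ 69.08).
2 of 2 constraints hold, so this is a separating equilibrium.

2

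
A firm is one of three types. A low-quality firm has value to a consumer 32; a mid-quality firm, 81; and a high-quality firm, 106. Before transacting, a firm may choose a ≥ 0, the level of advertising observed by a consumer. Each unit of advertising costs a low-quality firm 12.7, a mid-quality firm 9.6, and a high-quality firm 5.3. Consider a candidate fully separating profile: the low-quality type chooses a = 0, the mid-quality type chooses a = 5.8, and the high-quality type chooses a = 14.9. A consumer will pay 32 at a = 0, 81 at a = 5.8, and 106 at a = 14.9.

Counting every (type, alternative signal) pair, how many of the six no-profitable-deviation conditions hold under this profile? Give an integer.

3

High-quality (own payoff 106 − 5.3×14.9 = 27.03): to a=0 gives 32 → profitable ✗; to a=5.8 gives 81 − 5.3×5.8 = 50.26 → profitable ✗.
Low-quality (own payoff 32): to a=5.8 gives 81 − 12.7×5.8 = 7.34 → no gain ✓; to a=14.9 gives 106 − 12.7×14.9 = -83.23 → no gain ✓.
Mid-quality (own payoff 81 − 9.6×5.8 = 25.32): to a=0 gives 32 → profitable ✗; to a=14.9 gives 106 − 9.6×14.9 = -37.04 → no gain ✓.
3 of the 6 constraints hold; not an equilibrium.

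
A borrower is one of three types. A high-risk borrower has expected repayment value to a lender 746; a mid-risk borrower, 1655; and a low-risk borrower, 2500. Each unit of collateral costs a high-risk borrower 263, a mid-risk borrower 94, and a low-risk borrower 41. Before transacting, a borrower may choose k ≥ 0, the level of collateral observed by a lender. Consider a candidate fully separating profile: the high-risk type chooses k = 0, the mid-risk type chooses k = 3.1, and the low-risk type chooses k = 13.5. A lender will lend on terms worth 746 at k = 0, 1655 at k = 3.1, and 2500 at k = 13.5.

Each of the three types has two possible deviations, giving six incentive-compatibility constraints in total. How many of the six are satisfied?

5

Low-risk (own payoff 2500 − 41×13.5 = 1946.5): to k=0 gives 746 → no gain ✓; to k=3.1 gives 1655 − 41×3.1 = 1527.9 → no gain ✓.
Mid-risk (own payoff 1655 − 94×3.1 = 1363.6): to k=0 gives 746 → no gain ✓; to k=13.5 gives 2500 − 94×13.5 = 1231 → no gain ✓.
High-risk (own payoff 746): to k=3.1 gives 1655 − 263×3.1 = 839.7 → profitable ✗; to k=13.5 gives 2500 − 263×13.5 = -1050.5 → no gain ✓.
5 of the 6 constraints hold; not an equilibrium.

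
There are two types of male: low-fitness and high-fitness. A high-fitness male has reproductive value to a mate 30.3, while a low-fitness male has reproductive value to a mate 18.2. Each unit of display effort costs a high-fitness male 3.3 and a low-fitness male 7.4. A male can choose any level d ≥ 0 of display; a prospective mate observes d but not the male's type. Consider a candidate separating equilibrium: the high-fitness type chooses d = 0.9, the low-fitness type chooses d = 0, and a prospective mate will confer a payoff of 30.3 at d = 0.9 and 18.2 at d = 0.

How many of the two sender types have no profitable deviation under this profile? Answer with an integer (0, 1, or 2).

1

Low-fitness type: stay at 0 → 18.2; mimic → 30.3 − 7.4 × 0.9 = 23.64. IC fails (18.2 < 23.64).
High-fitness type: signal → 30.3 − 3.3 × 0.9 = 27.33; deviate to 0 → 18.2. IC holds (27.33 ≥ 18.2).
1 of 2 constraints hold, so this profile is not an equilibrium.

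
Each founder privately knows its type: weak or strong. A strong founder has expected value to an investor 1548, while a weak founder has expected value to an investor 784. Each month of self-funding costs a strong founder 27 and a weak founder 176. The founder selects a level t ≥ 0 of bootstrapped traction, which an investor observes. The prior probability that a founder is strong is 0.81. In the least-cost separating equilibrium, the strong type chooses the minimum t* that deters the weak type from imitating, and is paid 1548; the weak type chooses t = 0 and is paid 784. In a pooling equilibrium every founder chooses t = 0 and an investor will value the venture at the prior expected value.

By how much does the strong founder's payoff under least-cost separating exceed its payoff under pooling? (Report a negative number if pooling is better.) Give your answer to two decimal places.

27.96

Least-cost separating signal: t* solves 784 = 1548 − 176·t*, so t* = (1548 − 784)/176 ≈ 4.3409.
Strong type's separating payoff: 1548 − 27 × t* = 1548 − 27 × (1548 − 784)/176 = 1548 − 20628/176 ≈ 1430.7955.
Pooling payoff: 0.81 × 1548 + 0.19 × 784 = 1402.84.
Difference: 1430.7955 − 1402.84 = 27.9555, i.e. 27.96 to two decimal places.
The strong type prefers to separate.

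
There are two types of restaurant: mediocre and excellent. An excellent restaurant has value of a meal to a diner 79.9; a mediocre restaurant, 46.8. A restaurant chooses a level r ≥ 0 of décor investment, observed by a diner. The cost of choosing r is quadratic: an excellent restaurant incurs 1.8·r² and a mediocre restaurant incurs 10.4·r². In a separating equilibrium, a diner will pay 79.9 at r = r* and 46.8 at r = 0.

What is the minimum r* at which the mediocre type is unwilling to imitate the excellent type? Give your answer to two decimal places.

1.78

The mediocre type at r = 0 receives 46.8; imitating at r* yields 79.9 − 10.4·r*².
Indifference: 46.8 = 79.9 − 10.4·r*², so r*² = (79.9 − 46.8) / 10.4 ≈ 3.1827.
r* = √3.1827 ≈ 1.78.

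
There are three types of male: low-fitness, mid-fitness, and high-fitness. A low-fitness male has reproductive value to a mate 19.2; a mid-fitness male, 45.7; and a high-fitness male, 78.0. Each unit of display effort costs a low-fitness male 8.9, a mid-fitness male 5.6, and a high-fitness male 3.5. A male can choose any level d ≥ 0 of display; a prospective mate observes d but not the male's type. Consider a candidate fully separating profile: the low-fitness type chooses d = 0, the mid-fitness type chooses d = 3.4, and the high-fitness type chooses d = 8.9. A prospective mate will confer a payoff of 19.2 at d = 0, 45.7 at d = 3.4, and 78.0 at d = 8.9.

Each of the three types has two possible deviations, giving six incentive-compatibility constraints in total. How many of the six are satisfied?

Mid-fitness (own payoff 45.7 − 5.6×3.4 = 26.66): to d=0 gives 19.2 → no gain ✓; to d=8.9 gives 78.0 − 5.6×8.9 = 28.16 → profitable ✗.
High-fitness (own payoff 78.0 − 3.5×8.9 = 46.85): to d=0 gives 19.2 → no gain ✓; to d=3.4 gives 45.7 − 3.5×3.4 = 33.8 → no gain ✓.
Low-fitness (own payoff 19.2): to d=3.4 gives 45.7 − 8.9×3.4 = 15.44 → no gain ✓; to d=8.9 gives 78.0 − 8.9×8.9 = -1.21 → no gain ✓.
5 of the 6 constraints hold; not an equilibrium.

5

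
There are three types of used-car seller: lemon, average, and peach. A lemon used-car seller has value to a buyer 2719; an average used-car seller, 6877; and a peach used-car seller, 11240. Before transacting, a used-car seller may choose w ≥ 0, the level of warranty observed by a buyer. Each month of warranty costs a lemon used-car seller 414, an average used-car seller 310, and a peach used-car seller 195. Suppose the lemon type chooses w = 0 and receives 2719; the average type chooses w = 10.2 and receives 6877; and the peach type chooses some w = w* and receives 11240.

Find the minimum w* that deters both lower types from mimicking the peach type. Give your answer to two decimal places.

Lemon type (on-path payoff 2719) won't mimic when 2719 ≥ 11240 − 414·w*, i.e. w* ≥ 20.58.
Average type (on-path payoff 6877 − 310×10.2 = 3715) won't mimic when 3715 ≥ 11240 − 310·w*, i.e. w* ≥ 24.27.
Both must hold, so w* = max(20.58, 24.27) = 24.27. The average type's constraint binds.

24.27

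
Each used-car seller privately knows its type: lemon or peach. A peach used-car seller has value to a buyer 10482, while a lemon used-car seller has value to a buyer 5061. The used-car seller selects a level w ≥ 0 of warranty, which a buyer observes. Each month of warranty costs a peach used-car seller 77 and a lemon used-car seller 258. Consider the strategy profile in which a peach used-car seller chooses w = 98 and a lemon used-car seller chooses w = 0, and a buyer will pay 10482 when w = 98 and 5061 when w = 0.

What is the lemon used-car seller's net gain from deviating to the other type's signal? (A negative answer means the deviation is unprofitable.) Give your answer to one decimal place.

Playing w = 0 the lemon used-car seller receives 5061.
Deviating to w = 98 brings payment 10482 at cost 258 × 98 = 25284, netting -14802.
Gain from deviating: -14802 − 5061 = -19863.0.
The gain is negative, so the lemon type's incentive-compatibility constraint is satisfied.

-19863.0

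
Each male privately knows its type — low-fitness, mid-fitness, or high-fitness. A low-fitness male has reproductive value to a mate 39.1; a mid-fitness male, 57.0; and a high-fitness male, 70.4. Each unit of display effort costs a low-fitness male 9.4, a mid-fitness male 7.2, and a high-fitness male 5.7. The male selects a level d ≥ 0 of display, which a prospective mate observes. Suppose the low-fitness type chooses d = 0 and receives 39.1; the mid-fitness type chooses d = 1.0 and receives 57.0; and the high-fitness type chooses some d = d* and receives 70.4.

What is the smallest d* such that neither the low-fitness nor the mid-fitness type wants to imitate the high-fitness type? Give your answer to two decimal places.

Low-fitness type (on-path payoff 39.1) won't mimic when 39.1 ≥ 70.4 − 9.4·d*, i.e. d* ≥ 3.33.
Mid-fitness type (on-path payoff 57.0 − 7.2×1.0 = 49.8) won't mimic when 49.8 ≥ 70.4 − 7.2·d*, i.e. d* ≥ 2.86.
Both must hold, so d* = max(3.33, 2.86) = 3.33. The low-fitness type's constraint binds.

3.33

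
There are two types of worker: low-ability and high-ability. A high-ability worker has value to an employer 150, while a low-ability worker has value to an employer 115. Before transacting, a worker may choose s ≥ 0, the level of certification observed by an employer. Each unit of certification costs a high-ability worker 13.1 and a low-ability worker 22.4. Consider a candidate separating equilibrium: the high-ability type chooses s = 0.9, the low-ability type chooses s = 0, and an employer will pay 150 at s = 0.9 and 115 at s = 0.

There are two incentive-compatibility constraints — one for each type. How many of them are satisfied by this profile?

1

Low-ability type: stay at 0 → 115; mimic → 150 − 22.4 × 0.9 = 129.84. IC fails (115 < 129.84).
High-ability type: signal → 150 − 13.1 × 0.9 = 138.21; deviate to 0 → 115. IC holds (138.21 ≥ 115).
1 of 2 constraints hold, so this profile is not an equilibrium.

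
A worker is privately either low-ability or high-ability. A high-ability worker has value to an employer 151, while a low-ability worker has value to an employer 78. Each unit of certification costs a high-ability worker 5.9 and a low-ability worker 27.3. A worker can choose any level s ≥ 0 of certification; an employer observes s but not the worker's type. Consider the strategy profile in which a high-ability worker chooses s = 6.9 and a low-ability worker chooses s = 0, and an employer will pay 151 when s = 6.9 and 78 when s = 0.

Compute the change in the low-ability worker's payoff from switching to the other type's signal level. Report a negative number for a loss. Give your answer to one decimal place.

-115.4

Playing s = 0 the low-ability worker receives 78.
Deviating to s = 6.9 brings payment 151 at cost 27.3 × 6.9 = 188.37, netting -37.37.
Gain from deviating: -37.37 − 78 = -115.37, i.e. -115.4 to one decimal place.
The gain is negative, so the low-ability type's incentive-compatibility constraint is satisfied.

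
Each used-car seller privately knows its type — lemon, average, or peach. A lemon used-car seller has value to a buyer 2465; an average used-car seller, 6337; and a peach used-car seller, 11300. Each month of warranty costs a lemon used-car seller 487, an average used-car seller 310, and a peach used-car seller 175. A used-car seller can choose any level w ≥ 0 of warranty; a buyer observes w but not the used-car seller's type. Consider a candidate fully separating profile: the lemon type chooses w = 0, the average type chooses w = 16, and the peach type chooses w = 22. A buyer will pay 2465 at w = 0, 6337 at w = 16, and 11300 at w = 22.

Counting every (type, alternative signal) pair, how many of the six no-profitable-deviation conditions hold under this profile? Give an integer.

Lemon (own payoff 2465): to w=16 gives 6337 − 487×16 = -1455 → no gain ✓; to w=22 gives 11300 − 487×22 = 586 → no gain ✓.
Average (own payoff 6337 − 310×16 = 1377): to w=0 gives 2465 → profitable ✗; to w=22 gives 11300 − 310×22 = 4480 → profitable ✗.
Peach (own payoff 11300 − 175×22 = 7450): to w=0 gives 2465 → no gain ✓; to w=16 gives 6337 − 175×16 = 3537 → no gain ✓.
4 of the 6 constraints hold; not an equilibrium.

4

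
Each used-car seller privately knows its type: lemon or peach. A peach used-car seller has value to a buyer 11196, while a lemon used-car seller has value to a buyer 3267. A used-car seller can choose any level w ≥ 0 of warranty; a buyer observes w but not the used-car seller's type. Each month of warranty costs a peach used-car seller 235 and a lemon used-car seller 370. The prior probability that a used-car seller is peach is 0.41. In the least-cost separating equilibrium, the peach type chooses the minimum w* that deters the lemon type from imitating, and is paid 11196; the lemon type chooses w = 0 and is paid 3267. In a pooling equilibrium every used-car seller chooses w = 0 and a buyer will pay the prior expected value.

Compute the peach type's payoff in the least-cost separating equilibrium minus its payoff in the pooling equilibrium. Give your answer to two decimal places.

-357.88

Least-cost separating signal: w* solves 3267 = 11196 − 370·w*, so w* = (11196 − 3267)/370 ≈ 21.4297.
Peach type's separating payoff: 11196 − 235 × w* = 11196 − 235 × (11196 − 3267)/370 = 11196 − 1863315/370 ≈ 6160.0135.
Pooling payoff: 0.41 × 11196 + 0.59 × 3267 = 6517.89.
Difference: 6160.0135 − 6517.89 = -357.8765, i.e. -357.88 to two decimal places.
The peach type would prefer the pooling outcome.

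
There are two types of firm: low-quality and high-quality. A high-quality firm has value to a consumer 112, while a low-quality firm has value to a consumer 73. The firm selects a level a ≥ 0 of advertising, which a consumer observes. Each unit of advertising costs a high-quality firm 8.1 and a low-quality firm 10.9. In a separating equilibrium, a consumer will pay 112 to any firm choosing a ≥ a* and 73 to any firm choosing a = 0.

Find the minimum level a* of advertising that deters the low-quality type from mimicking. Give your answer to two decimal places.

A low-quality firm choosing a = 0 receives 73.
Imitating at a* instead would pay 112 at cost 10.9·a*, netting 112 − 10.9·a*.
Indifference: 73 = 112 − 10.9·a*, so a* = (112 − 73) / 10.9 ≈ 3.58.
At a* the low-quality type's incentive constraint just binds; the high-quality type strictly prefers a* since its per-unit cost is lower.

3.58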